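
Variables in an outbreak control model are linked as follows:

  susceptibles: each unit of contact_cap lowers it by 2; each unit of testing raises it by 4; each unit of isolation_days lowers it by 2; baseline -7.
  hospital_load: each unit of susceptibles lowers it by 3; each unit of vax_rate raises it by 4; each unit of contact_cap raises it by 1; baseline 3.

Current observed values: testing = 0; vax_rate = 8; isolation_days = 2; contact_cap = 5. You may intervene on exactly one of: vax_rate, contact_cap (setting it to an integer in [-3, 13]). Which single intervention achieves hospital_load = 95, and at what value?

set vax_rate = 6

Intervening on vax_rate: with other inputs at their observed values, hospital_load = 4*vax_rate + 71. Solving for 95 gives vax_rate = 6, within [-3, 13].
Intervening on contact_cap: hospital_load = 7*contact_cap + 68. Reaching 95 requires contact_cap = 27/7, not an integer.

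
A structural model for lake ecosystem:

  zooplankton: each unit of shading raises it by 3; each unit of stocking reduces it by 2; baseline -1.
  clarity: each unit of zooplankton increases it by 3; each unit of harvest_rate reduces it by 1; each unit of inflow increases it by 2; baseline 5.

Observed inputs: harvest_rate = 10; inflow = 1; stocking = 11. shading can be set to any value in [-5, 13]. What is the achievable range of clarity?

Substituting into the zooplankton equation gives zooplankton = 3*shading - 23.
clarity becomes 9*shading - 72.
Linear in shading, so extremes are at the endpoints: shading = -5 gives clarity = -117; shading = 13 gives clarity = 45.

-117 to 45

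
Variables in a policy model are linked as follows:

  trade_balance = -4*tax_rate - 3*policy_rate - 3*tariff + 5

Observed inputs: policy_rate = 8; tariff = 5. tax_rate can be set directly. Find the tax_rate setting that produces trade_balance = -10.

tax_rate = -6

Substituting into the trade_balance equation gives trade_balance = -4*tax_rate - 34.
Solve -4*tax_rate - 34 = -10: tax_rate = (-10 + 34) / -4 = -6.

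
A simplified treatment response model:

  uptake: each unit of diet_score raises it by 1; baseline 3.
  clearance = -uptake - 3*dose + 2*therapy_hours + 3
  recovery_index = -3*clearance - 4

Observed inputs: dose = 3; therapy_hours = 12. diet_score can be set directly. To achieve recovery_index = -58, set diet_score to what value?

diet_score = -3

Substituting into the clearance equation gives clearance = -diet_score + 15.
So recovery_index = 3*diet_score - 49.
Solve 3*diet_score - 49 = -58: diet_score = (-58 + 49) / 3 = -3.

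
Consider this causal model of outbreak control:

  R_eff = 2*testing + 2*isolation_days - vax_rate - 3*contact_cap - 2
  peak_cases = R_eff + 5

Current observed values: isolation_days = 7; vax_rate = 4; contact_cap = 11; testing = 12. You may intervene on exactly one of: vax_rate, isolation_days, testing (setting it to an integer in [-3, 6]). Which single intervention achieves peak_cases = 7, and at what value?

set vax_rate = 1

Intervening on vax_rate: with other inputs at their observed values, peak_cases = -vax_rate + 8. Solving for 7 gives vax_rate = 1, within [-3, 6].
Intervening on isolation_days: peak_cases = 2*isolation_days - 10. Reaching 7 requires isolation_days = 17/2, not an integer.
Intervening on testing: peak_cases = 2*testing - 20. Reaching 7 requires testing = 27/2, not an integer.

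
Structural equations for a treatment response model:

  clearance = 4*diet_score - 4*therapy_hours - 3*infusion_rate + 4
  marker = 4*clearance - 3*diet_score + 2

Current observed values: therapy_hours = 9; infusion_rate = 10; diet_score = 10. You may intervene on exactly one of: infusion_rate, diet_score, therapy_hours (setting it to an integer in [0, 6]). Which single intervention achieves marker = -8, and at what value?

set infusion_rate = 1

Intervening on infusion_rate: with other inputs at their observed values, marker = -12*infusion_rate + 4. Solving for -8 gives infusion_rate = 1, within [0, 6].
Intervening on diet_score: marker = 13*diet_score - 246. Reaching -8 requires diet_score = 238/13, not an integer.
Intervening on therapy_hours: marker = -16*therapy_hours + 28. Reaching -8 requires therapy_hours = 9/4, not an integer.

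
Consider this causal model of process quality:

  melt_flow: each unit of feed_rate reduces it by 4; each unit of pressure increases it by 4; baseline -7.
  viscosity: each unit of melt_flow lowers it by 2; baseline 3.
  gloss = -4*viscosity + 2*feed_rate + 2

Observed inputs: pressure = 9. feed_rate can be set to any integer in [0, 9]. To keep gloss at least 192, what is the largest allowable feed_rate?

feed_rate = 1

Substituting into the melt_flow equation gives melt_flow = -4*feed_rate + 29.
viscosity becomes 8*feed_rate - 55.
Substituting into the gloss equation gives gloss = -30*feed_rate + 222.
Require -30*feed_rate + 222 ≥ 192, so feed_rate ≤ 1.
The largest integer in [0, 9] satisfying this is 1.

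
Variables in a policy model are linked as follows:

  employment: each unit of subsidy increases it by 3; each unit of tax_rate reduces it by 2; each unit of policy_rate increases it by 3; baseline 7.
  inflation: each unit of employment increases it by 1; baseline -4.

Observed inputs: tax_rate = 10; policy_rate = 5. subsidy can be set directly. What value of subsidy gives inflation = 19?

subsidy = 7

Substituting into the employment equation gives employment = 3*subsidy + 2.
Substituting into the inflation equation gives inflation = 3*subsidy - 2.
Solve 3*subsidy - 2 = 19: subsidy = (19 + 2) / 3 = 7.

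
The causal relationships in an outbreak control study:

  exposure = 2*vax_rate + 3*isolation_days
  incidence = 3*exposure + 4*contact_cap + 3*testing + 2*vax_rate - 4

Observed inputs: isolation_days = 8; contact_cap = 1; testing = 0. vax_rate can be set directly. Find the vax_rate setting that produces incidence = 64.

Substituting into the exposure equation gives exposure = 2*vax_rate + 24.
Substituting into the incidence equation gives incidence = 8*vax_rate + 72.
Solve 8*vax_rate + 72 = 64: vax_rate = (64 - 72) / 8 = -1.

vax_rate = -1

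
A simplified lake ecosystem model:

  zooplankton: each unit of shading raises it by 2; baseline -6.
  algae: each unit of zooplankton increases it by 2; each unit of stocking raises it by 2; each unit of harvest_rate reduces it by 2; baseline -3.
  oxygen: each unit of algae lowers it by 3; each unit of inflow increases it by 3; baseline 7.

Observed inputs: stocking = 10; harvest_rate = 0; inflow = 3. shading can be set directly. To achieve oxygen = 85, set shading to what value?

Substituting into the algae equation gives algae = 4*shading + 5.
oxygen becomes -12*shading + 1.
Solve -12*shading + 1 = 85: shading = (85 - 1) / -12 = -7.

shading = -7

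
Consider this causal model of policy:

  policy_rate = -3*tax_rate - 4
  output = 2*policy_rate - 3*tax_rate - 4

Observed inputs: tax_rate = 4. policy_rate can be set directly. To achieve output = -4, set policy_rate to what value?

Intervening on policy_rate fixes its value directly, overriding its dependence on tax_rate.
Substituting into the output equation gives output = 2*policy_rate - 16.
Solve 2*policy_rate - 16 = -4: policy_rate = (-4 + 16) / 2 = 6.

policy_rate = 6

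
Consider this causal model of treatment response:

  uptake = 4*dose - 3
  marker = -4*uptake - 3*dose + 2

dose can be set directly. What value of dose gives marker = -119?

Substituting into the marker equation gives marker = -19*dose + 14.
Solve -19*dose + 14 = -119: dose = (-119 - 14) / -19 = 7.

dose = 7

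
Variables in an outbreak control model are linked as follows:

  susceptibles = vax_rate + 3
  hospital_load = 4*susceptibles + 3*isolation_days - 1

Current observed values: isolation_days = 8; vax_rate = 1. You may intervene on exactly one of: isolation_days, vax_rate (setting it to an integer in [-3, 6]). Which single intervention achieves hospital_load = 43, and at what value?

set vax_rate = 2

Intervening on isolation_days: hospital_load = 3*isolation_days + 15. Reaching 43 requires isolation_days = 28/3, not an integer.
Intervening on vax_rate: with other inputs at their observed values, hospital_load = 4*vax_rate + 35. Solving for 43 gives vax_rate = 2, within [-3, 6].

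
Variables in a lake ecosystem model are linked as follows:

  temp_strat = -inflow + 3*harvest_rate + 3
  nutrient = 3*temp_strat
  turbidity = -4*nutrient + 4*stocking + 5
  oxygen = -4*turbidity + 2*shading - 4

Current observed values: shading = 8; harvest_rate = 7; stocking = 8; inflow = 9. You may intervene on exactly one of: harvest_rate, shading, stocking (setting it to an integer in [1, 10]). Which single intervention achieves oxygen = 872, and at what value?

Intervening on harvest_rate: with other inputs at their observed values, oxygen = 144*harvest_rate - 424. Solving for 872 gives harvest_rate = 9, within [1, 10].
Intervening on shading: oxygen = 2*shading + 568. Reaching 872 requires shading = 152, outside [1, 10].
Intervening on stocking: oxygen = -16*stocking + 712. Reaching 872 requires stocking = -10, outside [1, 10].

set harvest_rate = 9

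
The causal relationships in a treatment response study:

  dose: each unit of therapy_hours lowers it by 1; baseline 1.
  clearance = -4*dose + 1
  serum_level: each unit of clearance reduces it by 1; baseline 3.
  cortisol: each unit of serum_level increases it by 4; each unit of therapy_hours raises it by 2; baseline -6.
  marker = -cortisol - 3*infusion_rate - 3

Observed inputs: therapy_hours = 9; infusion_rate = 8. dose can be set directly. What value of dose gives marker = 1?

Intervening on dose fixes its value directly, overriding its dependence on therapy_hours.
Substituting into the serum_level equation gives serum_level = 4*dose + 2.
Substituting into the cortisol equation gives cortisol = 16*dose + 20.
Substituting into the marker equation gives marker = -16*dose - 47.
Solve -16*dose - 47 = 1: dose = (1 + 47) / -16 = -3.

dose = -3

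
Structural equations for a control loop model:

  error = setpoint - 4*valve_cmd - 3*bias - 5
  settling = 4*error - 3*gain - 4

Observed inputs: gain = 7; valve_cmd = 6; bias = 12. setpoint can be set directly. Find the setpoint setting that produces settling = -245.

setpoint = 10

Substituting into the error equation gives error = setpoint - 65.
This gives settling = 4*setpoint - 285.
Solve 4*setpoint - 285 = -245: setpoint = (-245 + 285) / 4 = 10.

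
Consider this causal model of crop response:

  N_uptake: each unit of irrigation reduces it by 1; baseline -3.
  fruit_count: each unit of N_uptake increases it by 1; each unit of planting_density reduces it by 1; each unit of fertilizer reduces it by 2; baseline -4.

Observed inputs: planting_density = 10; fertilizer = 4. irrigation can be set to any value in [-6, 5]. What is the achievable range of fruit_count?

-30 to -19

Substituting into the fruit_count equation gives fruit_count = -irrigation - 25.
Linear in irrigation, so extremes are at the endpoints: irrigation = -6 gives fruit_count = -19; irrigation = 5 gives fruit_count = -30.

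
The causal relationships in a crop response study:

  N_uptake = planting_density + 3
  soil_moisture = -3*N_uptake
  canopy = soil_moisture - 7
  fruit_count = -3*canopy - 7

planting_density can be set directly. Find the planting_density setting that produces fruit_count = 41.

Substituting into the soil_moisture equation gives soil_moisture = -3*planting_density - 9.
So canopy = -3*planting_density - 16.
So fruit_count = 9*planting_density + 41.
Solve 9*planting_density + 41 = 41: planting_density = (41 - 41) / 9 = 0.

planting_density = 0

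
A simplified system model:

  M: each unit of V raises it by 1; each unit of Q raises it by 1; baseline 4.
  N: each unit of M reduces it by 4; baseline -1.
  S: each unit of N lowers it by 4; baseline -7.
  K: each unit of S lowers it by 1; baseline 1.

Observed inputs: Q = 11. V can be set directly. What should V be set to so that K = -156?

Substituting into the M equation gives M = V + 15.
So N = -4*V - 61.
S becomes 16*V + 237.
Substituting into the K equation gives K = -16*V - 236.
Solve -16*V - 236 = -156: V = (-156 + 236) / -16 = -5.

V = -5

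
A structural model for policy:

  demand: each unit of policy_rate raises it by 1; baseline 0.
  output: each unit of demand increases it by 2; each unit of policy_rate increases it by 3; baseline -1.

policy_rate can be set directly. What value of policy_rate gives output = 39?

Substituting into the output equation gives output = 5*policy_rate - 1.
Solve 5*policy_rate - 1 = 39: policy_rate = (39 + 1) / 5 = 8.

policy_rate = 8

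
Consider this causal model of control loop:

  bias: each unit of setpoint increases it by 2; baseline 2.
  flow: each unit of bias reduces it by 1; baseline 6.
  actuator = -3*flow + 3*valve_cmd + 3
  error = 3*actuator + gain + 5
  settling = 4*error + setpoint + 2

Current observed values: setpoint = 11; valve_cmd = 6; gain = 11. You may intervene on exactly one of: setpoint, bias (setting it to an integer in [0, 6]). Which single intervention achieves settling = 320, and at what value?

set setpoint = 2

Intervening on setpoint: with other inputs at their observed values, settling = 73*setpoint + 174. Solving for 320 gives setpoint = 2, within [0, 6].
Intervening on bias: settling = 36*bias + 113. Reaching 320 requires bias = 23/4, not an integer.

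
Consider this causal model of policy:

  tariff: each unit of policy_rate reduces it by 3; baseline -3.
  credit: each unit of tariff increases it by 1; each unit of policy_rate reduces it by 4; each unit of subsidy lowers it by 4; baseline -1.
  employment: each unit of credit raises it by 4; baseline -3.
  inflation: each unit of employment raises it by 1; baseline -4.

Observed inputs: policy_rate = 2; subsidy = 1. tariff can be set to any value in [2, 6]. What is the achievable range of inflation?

Intervening on tariff fixes its value directly, overriding its dependence on policy_rate.
Substituting into the credit equation gives credit = tariff - 13.
Substituting into the employment equation gives employment = 4*tariff - 55.
This gives inflation = 4*tariff - 59.
Linear in tariff, so extremes are at the endpoints: tariff = 2 gives inflation = -51; tariff = 6 gives inflation = -35.

-51 to -35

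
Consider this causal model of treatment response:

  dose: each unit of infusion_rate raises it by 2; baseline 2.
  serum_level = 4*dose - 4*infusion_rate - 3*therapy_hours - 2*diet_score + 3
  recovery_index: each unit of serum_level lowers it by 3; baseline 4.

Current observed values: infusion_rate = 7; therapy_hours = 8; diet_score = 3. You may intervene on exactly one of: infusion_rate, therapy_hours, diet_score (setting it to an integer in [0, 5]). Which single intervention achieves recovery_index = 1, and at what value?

set infusion_rate = 5

Intervening on infusion_rate: with other inputs at their observed values, recovery_index = -12*infusion_rate + 61. Solving for 1 gives infusion_rate = 5, within [0, 5].
Intervening on therapy_hours: recovery_index = 9*therapy_hours - 95. Reaching 1 requires therapy_hours = 32/3, not an integer.
Intervening on diet_score: recovery_index = 6*diet_score - 41. Reaching 1 requires diet_score = 7, outside [0, 5].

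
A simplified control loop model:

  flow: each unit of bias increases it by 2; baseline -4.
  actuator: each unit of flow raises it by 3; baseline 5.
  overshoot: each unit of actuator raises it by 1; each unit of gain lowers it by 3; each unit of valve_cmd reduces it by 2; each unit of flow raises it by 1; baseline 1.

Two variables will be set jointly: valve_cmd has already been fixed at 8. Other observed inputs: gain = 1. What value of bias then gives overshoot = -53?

bias = -3

With valve_cmd held at 8:
Substituting into the actuator equation gives actuator = 6*bias - 7.
overshoot becomes 8*bias - 29.
Solve 8*bias - 29 = -53: bias = (-53 + 29) / 8 = -3.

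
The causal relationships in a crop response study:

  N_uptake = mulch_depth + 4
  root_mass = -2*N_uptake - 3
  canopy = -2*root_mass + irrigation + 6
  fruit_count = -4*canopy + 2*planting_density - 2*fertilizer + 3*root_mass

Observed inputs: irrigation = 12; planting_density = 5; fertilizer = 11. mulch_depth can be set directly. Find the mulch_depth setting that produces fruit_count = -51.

mulch_depth = -7

Substituting into the root_mass equation gives root_mass = -2*mulch_depth - 11.
This gives canopy = 4*mulch_depth + 40.
fruit_count becomes -22*mulch_depth - 205.
Solve -22*mulch_depth - 205 = -51: mulch_depth = (-51 + 205) / -22 = -7.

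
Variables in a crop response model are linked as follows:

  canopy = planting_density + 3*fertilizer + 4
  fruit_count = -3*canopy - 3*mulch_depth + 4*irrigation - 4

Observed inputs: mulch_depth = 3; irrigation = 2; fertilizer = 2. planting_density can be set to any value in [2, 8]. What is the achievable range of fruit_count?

-59 to -41

Substituting into the canopy equation gives canopy = planting_density + 10.
This gives fruit_count = -3*planting_density - 35.
Linear in planting_density, so extremes are at the endpoints: planting_density = 2 gives fruit_count = -41; planting_density = 8 gives fruit_count = -59.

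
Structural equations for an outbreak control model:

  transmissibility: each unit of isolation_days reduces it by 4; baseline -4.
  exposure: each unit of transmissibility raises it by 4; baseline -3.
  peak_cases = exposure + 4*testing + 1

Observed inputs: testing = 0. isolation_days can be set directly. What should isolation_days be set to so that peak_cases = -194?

Substituting into the exposure equation gives exposure = -16*isolation_days - 19.
Substituting into the peak_cases equation gives peak_cases = -16*isolation_days - 18.
Solve -16*isolation_days - 18 = -194: isolation_days = (-194 + 18) / -16 = 11.

isolation_days = 11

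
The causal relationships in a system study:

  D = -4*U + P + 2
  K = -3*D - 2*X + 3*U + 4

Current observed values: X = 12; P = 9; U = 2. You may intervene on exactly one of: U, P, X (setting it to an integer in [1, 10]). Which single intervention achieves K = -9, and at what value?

Intervening on U: K = 15*U - 53. Reaching -9 requires U = 44/15, not an integer.
Intervening on P: K = -3*P + 4. Reaching -9 requires P = 13/3, not an integer.
Intervening on X: with other inputs at their observed values, K = -2*X + 1. Solving for -9 gives X = 5, within [1, 10].

set X = 5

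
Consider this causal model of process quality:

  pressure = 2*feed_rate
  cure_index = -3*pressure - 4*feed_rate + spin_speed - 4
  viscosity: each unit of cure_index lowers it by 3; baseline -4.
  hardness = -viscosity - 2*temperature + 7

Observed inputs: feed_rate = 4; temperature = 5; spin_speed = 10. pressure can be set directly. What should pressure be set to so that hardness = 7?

pressure = -4

Intervening on pressure fixes its value directly, overriding its dependence on feed_rate.
Substituting into the cure_index equation gives cure_index = -3*pressure - 10.
Substituting into the viscosity equation gives viscosity = 9*pressure + 26.
Substituting into the hardness equation gives hardness = -9*pressure - 29.
Solve -9*pressure - 29 = 7: pressure = (7 + 29) / -9 = -4.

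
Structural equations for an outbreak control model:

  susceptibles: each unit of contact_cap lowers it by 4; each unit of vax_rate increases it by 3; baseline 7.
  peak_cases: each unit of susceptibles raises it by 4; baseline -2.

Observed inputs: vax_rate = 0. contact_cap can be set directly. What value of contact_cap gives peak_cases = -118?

Substituting into the susceptibles equation gives susceptibles = -4*contact_cap + 7.
Substituting into the peak_cases equation gives peak_cases = -16*contact_cap + 26.
Solve -16*contact_cap + 26 = -118: contact_cap = (-118 - 26) / -16 = 9.

contact_cap = 9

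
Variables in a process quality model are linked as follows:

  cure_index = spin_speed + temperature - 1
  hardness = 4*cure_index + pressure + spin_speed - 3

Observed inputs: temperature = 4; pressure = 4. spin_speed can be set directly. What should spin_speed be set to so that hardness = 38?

spin_speed = 5

Substituting into the cure_index equation gives cure_index = spin_speed + 3.
This gives hardness = 5*spin_speed + 13.
Solve 5*spin_speed + 13 = 38: spin_speed = (38 - 13) / 5 = 5.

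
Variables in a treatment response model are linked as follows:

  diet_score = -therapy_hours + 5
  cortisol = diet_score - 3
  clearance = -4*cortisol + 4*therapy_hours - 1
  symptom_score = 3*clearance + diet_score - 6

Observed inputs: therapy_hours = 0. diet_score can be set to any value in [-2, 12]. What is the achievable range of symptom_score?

-105 to 49

Intervening on diet_score fixes its value directly, overriding its dependence on therapy_hours.
Substituting into the clearance equation gives clearance = -4*diet_score + 11.
Substituting into the symptom_score equation gives symptom_score = -11*diet_score + 27.
Linear in diet_score, so extremes are at the endpoints: diet_score = -2 gives symptom_score = 49; diet_score = 12 gives symptom_score = -105.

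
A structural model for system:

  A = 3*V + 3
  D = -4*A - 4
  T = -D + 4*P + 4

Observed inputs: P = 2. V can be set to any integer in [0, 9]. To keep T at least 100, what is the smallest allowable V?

V = 6

Substituting into the D equation gives D = -12*V - 16.
So T = 12*V + 28.
Require 12*V + 28 ≥ 100, so V ≥ 6.
The smallest integer in [0, 9] satisfying this is 6.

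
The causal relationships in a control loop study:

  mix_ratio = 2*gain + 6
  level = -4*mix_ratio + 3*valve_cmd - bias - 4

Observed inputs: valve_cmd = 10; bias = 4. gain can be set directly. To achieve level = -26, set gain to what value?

Substituting into the level equation gives level = -8*gain - 2.
Solve -8*gain - 2 = -26: gain = (-26 + 2) / -8 = 3.

gain = 3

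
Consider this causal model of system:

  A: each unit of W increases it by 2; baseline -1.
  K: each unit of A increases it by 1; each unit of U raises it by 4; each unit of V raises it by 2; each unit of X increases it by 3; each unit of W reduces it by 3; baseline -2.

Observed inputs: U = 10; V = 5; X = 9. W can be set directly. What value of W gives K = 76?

Substituting into the K equation gives K = -W + 74.
Solve -W + 74 = 76: W = (76 - 74) / -1 = -2.

W = -2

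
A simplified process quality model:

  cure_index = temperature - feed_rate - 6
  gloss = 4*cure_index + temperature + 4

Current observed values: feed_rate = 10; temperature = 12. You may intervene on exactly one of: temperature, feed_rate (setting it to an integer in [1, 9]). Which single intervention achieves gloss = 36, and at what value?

Intervening on temperature: gloss = 5*temperature - 60. Reaching 36 requires temperature = 96/5, not an integer.
Intervening on feed_rate: with other inputs at their observed values, gloss = -4*feed_rate + 40. Solving for 36 gives feed_rate = 1, within [1, 9].

set feed_rate = 1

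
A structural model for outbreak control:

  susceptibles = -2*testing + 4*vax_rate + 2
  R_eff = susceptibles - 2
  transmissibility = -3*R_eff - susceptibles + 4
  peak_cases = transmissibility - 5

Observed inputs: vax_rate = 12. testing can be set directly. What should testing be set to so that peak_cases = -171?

testing = 3

Substituting into the susceptibles equation gives susceptibles = -2*testing + 50.
So R_eff = -2*testing + 48.
This gives transmissibility = 8*testing - 190.
Substituting into the peak_cases equation gives peak_cases = 8*testing - 195.
Solve 8*testing - 195 = -171: testing = (-171 + 195) / 8 = 3.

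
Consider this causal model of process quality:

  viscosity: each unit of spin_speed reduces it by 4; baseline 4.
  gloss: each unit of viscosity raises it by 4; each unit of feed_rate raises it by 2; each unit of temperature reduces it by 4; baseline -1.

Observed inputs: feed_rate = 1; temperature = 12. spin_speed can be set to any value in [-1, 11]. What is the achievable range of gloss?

Substituting into the gloss equation gives gloss = -16*spin_speed - 31.
Linear in spin_speed, so extremes are at the endpoints: spin_speed = -1 gives gloss = -15; spin_speed = 11 gives gloss = -207.

-207 to -15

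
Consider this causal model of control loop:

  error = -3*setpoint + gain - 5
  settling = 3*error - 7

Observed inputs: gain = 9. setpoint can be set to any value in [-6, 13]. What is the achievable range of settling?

-112 to 59

Substituting into the error equation gives error = -3*setpoint + 4.
Substituting into the settling equation gives settling = -9*setpoint + 5.
Linear in setpoint, so extremes are at the endpoints: setpoint = -6 gives settling = 59; setpoint = 13 gives settling = -112.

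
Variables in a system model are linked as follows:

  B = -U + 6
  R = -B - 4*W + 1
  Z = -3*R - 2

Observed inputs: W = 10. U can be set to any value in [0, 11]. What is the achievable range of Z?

100 to 133

Substituting into the R equation gives R = U - 45.
Substituting into the Z equation gives Z = -3*U + 133.
Linear in U, so extremes are at the endpoints: U = 0 gives Z = 133; U = 11 gives Z = 100.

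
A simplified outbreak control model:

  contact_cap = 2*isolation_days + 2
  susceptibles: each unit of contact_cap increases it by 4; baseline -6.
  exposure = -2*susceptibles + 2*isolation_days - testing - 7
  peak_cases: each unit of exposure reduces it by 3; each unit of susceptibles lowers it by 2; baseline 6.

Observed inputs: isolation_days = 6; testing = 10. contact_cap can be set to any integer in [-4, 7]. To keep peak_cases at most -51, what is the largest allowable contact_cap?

contact_cap = -3

Intervening on contact_cap fixes its value directly, overriding its dependence on isolation_days.
Substituting into the exposure equation gives exposure = -8*contact_cap + 7.
Substituting into the peak_cases equation gives peak_cases = 16*contact_cap - 3.
Require 16*contact_cap - 3 ≤ -51, so contact_cap ≤ -3.
The largest integer in [-4, 7] satisfying this is -3.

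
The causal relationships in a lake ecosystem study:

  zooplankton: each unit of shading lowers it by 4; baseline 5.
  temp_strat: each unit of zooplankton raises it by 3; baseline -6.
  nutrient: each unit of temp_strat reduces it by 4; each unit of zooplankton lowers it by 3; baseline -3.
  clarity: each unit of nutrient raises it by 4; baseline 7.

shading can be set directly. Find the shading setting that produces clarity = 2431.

Substituting into the temp_strat equation gives temp_strat = -12*shading + 9.
So nutrient = 60*shading - 54.
This gives clarity = 240*shading - 209.
Solve 240*shading - 209 = 2431: shading = (2431 + 209) / 240 = 11.

shading = 11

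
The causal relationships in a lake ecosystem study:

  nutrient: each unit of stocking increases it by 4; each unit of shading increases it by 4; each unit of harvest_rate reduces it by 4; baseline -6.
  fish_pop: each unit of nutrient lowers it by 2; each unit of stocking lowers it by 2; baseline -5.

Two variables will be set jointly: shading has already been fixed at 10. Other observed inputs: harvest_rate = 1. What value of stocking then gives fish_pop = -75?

stocking = 1

With shading held at 10:
Substituting into the nutrient equation gives nutrient = 4*stocking + 30.
fish_pop becomes -10*stocking - 65.
Solve -10*stocking - 65 = -75: stocking = (-75 + 65) / -10 = 1.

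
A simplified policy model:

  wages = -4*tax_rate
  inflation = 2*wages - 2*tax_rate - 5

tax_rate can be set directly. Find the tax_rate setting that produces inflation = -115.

tax_rate = 11

Substituting into the inflation equation gives inflation = -10*tax_rate - 5.
Solve -10*tax_rate - 5 = -115: tax_rate = (-115 + 5) / -10 = 11.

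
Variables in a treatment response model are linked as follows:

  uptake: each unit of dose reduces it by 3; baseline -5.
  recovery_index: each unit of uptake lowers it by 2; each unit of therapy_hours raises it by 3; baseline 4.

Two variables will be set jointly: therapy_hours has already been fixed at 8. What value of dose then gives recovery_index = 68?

With therapy_hours held at 8:
Substituting into the recovery_index equation gives recovery_index = 6*dose + 38.
Solve 6*dose + 38 = 68: dose = (68 - 38) / 6 = 5.

dose = 5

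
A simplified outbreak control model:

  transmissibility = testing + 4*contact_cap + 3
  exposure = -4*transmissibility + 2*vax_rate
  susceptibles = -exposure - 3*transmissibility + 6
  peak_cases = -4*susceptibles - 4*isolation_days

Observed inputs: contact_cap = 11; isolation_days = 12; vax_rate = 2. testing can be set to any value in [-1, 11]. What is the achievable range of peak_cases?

-288 to -240

Substituting into the transmissibility equation gives transmissibility = testing + 47.
So exposure = -4*testing - 184.
Substituting into the susceptibles equation gives susceptibles = testing + 49.
So peak_cases = -4*testing - 244.
Linear in testing, so extremes are at the endpoints: testing = -1 gives peak_cases = -240; testing = 11 gives peak_cases = -288.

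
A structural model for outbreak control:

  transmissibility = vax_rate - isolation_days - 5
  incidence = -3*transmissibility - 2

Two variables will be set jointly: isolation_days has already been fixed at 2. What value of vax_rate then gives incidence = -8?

With isolation_days held at 2:
Substituting into the transmissibility equation gives transmissibility = vax_rate - 7.
incidence becomes -3*vax_rate + 19.
Solve -3*vax_rate + 19 = -8: vax_rate = (-8 - 19) / -3 = 9.

vax_rate = 9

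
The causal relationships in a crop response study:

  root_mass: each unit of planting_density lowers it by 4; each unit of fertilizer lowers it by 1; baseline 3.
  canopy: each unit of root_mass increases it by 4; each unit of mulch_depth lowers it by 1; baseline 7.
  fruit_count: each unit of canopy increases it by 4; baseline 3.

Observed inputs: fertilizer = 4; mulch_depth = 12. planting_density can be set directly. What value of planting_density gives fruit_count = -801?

planting_density = 12

Substituting into the root_mass equation gives root_mass = -4*planting_density - 1.
Substituting into the canopy equation gives canopy = -16*planting_density - 9.
Substituting into the fruit_count equation gives fruit_count = -64*planting_density - 33.
Solve -64*planting_density - 33 = -801: planting_density = (-801 + 33) / -64 = 12.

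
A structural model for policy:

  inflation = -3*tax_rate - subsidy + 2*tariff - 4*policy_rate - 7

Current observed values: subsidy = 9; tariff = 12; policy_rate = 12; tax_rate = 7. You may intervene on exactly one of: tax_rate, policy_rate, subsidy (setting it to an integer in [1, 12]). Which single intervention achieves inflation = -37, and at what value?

Intervening on tax_rate: inflation = -3*tax_rate - 40. Reaching -37 requires tax_rate = -1, outside [1, 12].
Intervening on policy_rate: with other inputs at their observed values, inflation = -4*policy_rate - 13. Solving for -37 gives policy_rate = 6, within [1, 12].
Intervening on subsidy: inflation = -subsidy - 52. Reaching -37 requires subsidy = -15, outside [1, 12].

set policy_rate = 6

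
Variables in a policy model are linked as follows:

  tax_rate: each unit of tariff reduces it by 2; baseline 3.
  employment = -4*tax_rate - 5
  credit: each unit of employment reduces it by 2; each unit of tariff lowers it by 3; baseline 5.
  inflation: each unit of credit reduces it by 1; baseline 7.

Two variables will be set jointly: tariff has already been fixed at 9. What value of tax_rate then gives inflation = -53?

With tariff held at 9:
Intervening on tax_rate fixes its value directly, overriding its dependence on tariff.
Substituting into the credit equation gives credit = 8*tax_rate - 12.
Substituting into the inflation equation gives inflation = -8*tax_rate + 19.
Solve -8*tax_rate + 19 = -53: tax_rate = (-53 - 19) / -8 = 9.

tax_rate = 9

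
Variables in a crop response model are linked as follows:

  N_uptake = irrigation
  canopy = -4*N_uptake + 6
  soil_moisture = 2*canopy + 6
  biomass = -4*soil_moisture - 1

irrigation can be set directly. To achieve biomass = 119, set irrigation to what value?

irrigation = 6

Substituting into the canopy equation gives canopy = -4*irrigation + 6.
Substituting into the soil_moisture equation gives soil_moisture = -8*irrigation + 18.
Substituting into the biomass equation gives biomass = 32*irrigation - 73.
Solve 32*irrigation - 73 = 119: irrigation = (119 + 73) / 32 = 6.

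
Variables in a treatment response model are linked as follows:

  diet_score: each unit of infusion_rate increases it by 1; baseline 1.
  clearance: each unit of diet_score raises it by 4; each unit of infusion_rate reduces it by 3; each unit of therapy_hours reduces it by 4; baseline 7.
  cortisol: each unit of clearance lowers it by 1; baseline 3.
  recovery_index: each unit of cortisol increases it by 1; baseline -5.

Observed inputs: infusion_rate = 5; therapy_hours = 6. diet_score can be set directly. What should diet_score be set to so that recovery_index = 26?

diet_score = 1

Intervening on diet_score fixes its value directly, overriding its dependence on infusion_rate.
Substituting into the clearance equation gives clearance = 4*diet_score - 32.
So cortisol = -4*diet_score + 35.
recovery_index becomes -4*diet_score + 30.
Solve -4*diet_score + 30 = 26: diet_score = (26 - 30) / -4 = 1.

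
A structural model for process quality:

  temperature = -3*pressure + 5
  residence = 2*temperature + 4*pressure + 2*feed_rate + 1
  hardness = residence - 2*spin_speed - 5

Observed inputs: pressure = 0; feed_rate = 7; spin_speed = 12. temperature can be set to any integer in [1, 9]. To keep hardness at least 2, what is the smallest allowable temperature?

temperature = 8

Intervening on temperature fixes its value directly, overriding its dependence on pressure.
Substituting into the residence equation gives residence = 2*temperature + 15.
Substituting into the hardness equation gives hardness = 2*temperature - 14.
Require 2*temperature - 14 ≥ 2, so temperature ≥ 8.
The smallest integer in [1, 9] satisfying this is 8.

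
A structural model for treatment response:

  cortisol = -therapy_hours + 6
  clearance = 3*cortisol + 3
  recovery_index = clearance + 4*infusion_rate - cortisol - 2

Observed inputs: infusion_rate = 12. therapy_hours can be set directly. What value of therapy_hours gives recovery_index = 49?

therapy_hours = 6

Substituting into the clearance equation gives clearance = -3*therapy_hours + 21.
recovery_index becomes -2*therapy_hours + 61.
Solve -2*therapy_hours + 61 = 49: therapy_hours = (49 - 61) / -2 = 6.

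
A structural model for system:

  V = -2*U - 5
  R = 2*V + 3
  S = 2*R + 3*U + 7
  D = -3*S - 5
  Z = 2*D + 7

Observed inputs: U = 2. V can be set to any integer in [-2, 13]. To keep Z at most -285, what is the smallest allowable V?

Intervening on V fixes its value directly, overriding its dependence on U.
Substituting into the S equation gives S = 4*V + 19.
D becomes -12*V - 62.
Substituting into the Z equation gives Z = -24*V - 117.
Require -24*V - 117 ≤ -285, so V ≥ 7.
The smallest integer in [-2, 13] satisfying this is 7.

V = 7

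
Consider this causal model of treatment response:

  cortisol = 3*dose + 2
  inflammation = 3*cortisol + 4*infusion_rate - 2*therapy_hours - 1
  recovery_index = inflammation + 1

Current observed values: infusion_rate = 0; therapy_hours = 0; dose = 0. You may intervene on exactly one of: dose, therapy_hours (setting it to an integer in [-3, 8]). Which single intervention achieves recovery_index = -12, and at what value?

set dose = -2

Intervening on dose: with other inputs at their observed values, recovery_index = 9*dose + 6. Solving for -12 gives dose = -2, within [-3, 8].
Intervening on therapy_hours: recovery_index = -2*therapy_hours + 6. Reaching -12 requires therapy_hours = 9, outside [-3, 8].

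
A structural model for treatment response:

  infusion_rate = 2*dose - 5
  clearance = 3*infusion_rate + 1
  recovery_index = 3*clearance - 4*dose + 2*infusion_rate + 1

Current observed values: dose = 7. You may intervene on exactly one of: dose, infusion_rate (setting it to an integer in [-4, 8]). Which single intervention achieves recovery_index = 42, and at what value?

Intervening on dose: recovery_index = 18*dose - 51. Reaching 42 requires dose = 31/6, not an integer.
Intervening on infusion_rate: with other inputs at their observed values, recovery_index = 11*infusion_rate - 24. Solving for 42 gives infusion_rate = 6, within [-4, 8].

set infusion_rate = 6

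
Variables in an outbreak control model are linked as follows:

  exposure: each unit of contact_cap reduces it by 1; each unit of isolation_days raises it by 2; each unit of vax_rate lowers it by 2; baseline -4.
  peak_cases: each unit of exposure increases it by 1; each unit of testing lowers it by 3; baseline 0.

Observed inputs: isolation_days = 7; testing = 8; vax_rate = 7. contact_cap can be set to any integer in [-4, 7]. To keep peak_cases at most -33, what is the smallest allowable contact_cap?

contact_cap = 5

Substituting into the exposure equation gives exposure = -contact_cap - 4.
Substituting into the peak_cases equation gives peak_cases = -contact_cap - 28.
Require -contact_cap - 28 ≤ -33, so contact_cap ≥ 5.
The smallest integer in [-4, 7] satisfying this is 5.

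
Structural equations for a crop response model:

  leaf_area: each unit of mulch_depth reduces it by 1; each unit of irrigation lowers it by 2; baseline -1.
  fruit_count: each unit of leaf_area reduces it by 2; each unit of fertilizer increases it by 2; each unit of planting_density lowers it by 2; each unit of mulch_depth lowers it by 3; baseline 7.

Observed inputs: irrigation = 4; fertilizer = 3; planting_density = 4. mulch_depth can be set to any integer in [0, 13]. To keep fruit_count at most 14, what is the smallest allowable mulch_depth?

mulch_depth = 9

Substituting into the leaf_area equation gives leaf_area = -mulch_depth - 9.
This gives fruit_count = -mulch_depth + 23.
Require -mulch_depth + 23 ≤ 14, so mulch_depth ≥ 9.
The smallest integer in [0, 13] satisfying this is 9.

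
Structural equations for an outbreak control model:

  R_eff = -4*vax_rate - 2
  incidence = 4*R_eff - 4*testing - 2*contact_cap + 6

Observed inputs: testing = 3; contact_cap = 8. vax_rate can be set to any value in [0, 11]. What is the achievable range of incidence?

Substituting into the incidence equation gives incidence = -16*vax_rate - 30.
Linear in vax_rate, so extremes are at the endpoints: vax_rate = 0 gives incidence = -30; vax_rate = 11 gives incidence = -206.

-206 to -30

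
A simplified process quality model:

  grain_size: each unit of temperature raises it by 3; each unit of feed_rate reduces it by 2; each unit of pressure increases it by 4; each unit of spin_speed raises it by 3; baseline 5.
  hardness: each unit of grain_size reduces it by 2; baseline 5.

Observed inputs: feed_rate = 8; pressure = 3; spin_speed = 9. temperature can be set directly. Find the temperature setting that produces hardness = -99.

temperature = 8

Substituting into the grain_size equation gives grain_size = 3*temperature + 28.
Substituting into the hardness equation gives hardness = -6*temperature - 51.
Solve -6*temperature - 51 = -99: temperature = (-99 + 51) / -6 = 8.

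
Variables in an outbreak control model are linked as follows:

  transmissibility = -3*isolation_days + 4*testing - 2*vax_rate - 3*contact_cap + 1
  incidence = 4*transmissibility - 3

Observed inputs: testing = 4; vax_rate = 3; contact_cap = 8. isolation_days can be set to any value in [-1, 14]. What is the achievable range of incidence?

Substituting into the transmissibility equation gives transmissibility = -3*isolation_days - 13.
Substituting into the incidence equation gives incidence = -12*isolation_days - 55.
Linear in isolation_days, so extremes are at the endpoints: isolation_days = -1 gives incidence = -43; isolation_days = 14 gives incidence = -223.

-223 to -43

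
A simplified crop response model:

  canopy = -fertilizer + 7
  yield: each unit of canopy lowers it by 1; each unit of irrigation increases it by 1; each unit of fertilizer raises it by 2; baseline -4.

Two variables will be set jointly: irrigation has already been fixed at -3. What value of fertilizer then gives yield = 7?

With irrigation held at -3:
Substituting into the yield equation gives yield = 3*fertilizer - 14.
Solve 3*fertilizer - 14 = 7: fertilizer = (7 + 14) / 3 = 7.

fertilizer = 7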